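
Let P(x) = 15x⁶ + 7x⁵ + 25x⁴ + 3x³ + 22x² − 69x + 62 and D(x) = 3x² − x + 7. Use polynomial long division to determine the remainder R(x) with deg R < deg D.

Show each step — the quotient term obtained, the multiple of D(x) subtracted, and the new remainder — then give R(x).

R(x) = 3x − 1

Step 1: lead(15x⁶ + 7x⁵ + 25x⁴ + 3x³ + 22x² − 69x + 62) ÷ lead(D) = 15x⁶ ÷ 3x² = 5x⁴. Subtract (5x⁴)·D = 15x⁶ − 5x⁵ + 35x⁴. Remainder: 12x⁵ − 10x⁴ + 3x³ + 22x² − 69x + 62.
Step 2: lead(12x⁵ − 10x⁴ + 3x³ + 22x² − 69x + 62) ÷ lead(D) = 12x⁵ ÷ 3x² = 4x³. Subtract (4x³)·D = 12x⁵ − 4x⁴ + 28x³. Remainder: −6x⁴ − 25x³ + 22x² − 69x + 62.
Step 3: lead(−6x⁴ − 25x³ + 22x² − 69x + 62) ÷ lead(D) = −6x⁴ ÷ 3x² = −2x². Subtract (−2x²)·D = −6x⁴ + 2x³ − 14x². Remainder: −27x³ + 36x² − 69x + 62.
Step 4: lead(−27x³ + 36x² − 69x + 62) ÷ lead(D) = −27x³ ÷ 3x² = −9x. Subtract (−9x)·D = −27x³ + 9x² − 63x. Remainder: 27x² − 6x + 62.
Step 5: lead(27x² − 6x + 62) ÷ lead(D) = 27x² ÷ 3x² = 9. Subtract (9)·D = 27x² − 9x + 63. Remainder: 3x − 1.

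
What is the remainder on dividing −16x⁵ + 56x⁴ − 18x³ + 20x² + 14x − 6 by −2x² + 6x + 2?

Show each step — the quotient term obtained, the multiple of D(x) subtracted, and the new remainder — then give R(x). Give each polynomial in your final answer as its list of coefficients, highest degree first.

R = [-2, -8]

Step 1: lead(−16x⁵ + 56x⁴ − 18x³ + 20x² + 14x − 6) ÷ lead(D) = −16x⁵ ÷ −2x² = 8x³. Subtract (8x³)·D = −16x⁵ + 48x⁴ + 16x³. Remainder: 8x⁴ − 34x³ + 20x² + 14x − 6.
Step 2: lead(8x⁴ − 34x³ + 20x² + 14x − 6) ÷ lead(D) = 8x⁴ ÷ −2x² = −4x². Subtract (−4x²)·D = 8x⁴ − 24x³ − 8x². Remainder: −10x³ + 28x² + 14x − 6.
Step 3: lead(−10x³ + 28x² + 14x − 6) ÷ lead(D) = −10x³ ÷ −2x² = 5x. Subtract (5x)·D = −10x³ + 30x² + 10x. Remainder: −2x² + 4x − 6.
Step 4: lead(−2x² + 4x − 6) ÷ lead(D) = −2x² ÷ −2x² = 1. Subtract (1)·D = −2x² + 6x + 2. Remainder: −2x − 8.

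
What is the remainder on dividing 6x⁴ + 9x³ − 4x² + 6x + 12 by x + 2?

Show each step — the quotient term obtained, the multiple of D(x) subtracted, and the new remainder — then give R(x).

R(x) = 8

Step 1: lead(6x⁴ + 9x³ − 4x² + 6x + 12) ÷ lead(D) = 6x⁴ ÷ x = 6x³. Subtract (6x³)·D = 6x⁴ + 12x³. Remainder: −3x³ − 4x² + 6x + 12.
Step 2: lead(−3x³ − 4x² + 6x + 12) ÷ lead(D) = −3x³ ÷ x = −3x². Subtract (−3x²)·D = −3x³ − 6x². Remainder: 2x² + 6x + 12.
Step 3: lead(2x² + 6x + 12) ÷ lead(D) = 2x² ÷ x = 2x. Subtract (2x)·D = 2x² + 4x. Remainder: 2x + 12.
Step 4: lead(2x + 12) ÷ lead(D) = 2x ÷ x = 2. Subtract (2)·D = 2x + 4. Remainder: 8.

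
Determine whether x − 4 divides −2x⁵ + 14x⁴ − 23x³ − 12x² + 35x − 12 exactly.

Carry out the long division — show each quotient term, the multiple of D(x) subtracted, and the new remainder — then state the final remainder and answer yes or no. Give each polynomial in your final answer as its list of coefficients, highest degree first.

Step 1: lead(−2x⁵ + 14x⁴ − 23x³ − 12x² + 35x − 12) ÷ lead(D) = −2x⁵ ÷ x = −2x⁴. Subtract (−2x⁴)·D = −2x⁵ + 8x⁴. Remainder: 6x⁴ − 23x³ − 12x² + 35x − 12.
Step 2: lead(6x⁴ − 23x³ − 12x² + 35x − 12) ÷ lead(D) = 6x⁴ ÷ x = 6x³. Subtract (6x³)·D = 6x⁴ − 24x³. Remainder: x³ − 12x² + 35x − 12.
Step 3: lead(x³ − 12x² + 35x − 12) ÷ lead(D) = x³ ÷ x = x². Subtract (x²)·D = x³ − 4x². Remainder: −8x² + 35x − 12.
Step 4: lead(−8x² + 35x − 12) ÷ lead(D) = −8x² ÷ x = −8x. Subtract (−8x)·D = −8x² + 32x. Remainder: 3x − 12.
Step 5: lead(3x − 12) ÷ lead(D) = 3x ÷ x = 3. Subtract (3)·D = 3x − 12. Remainder: 0.

R = [0], so D(x) is a factor of P(x). yes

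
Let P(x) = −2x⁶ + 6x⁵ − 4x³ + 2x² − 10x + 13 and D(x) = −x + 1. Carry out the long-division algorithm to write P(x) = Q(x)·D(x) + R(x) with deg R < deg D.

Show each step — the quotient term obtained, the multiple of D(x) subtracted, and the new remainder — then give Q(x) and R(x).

Step 1: lead(−2x⁶ + 6x⁵ − 4x³ + 2x² − 10x + 13) ÷ lead(D) = −2x⁶ ÷ −x = 2x⁵. Subtract (2x⁵)·D = −2x⁶ + 2x⁵. Remainder: 4x⁵ − 4x³ + 2x² − 10x + 13.
Step 2: lead(4x⁵ − 4x³ + 2x² − 10x + 13) ÷ lead(D) = 4x⁵ ÷ −x = −4x⁴. Subtract (−4x⁴)·D = 4x⁵ − 4x⁴. Remainder: 4x⁴ − 4x³ + 2x² − 10x + 13.
Step 3: lead(4x⁴ − 4x³ + 2x² − 10x + 13) ÷ lead(D) = 4x⁴ ÷ −x = −4x³. Subtract (−4x³)·D = 4x⁴ − 4x³. Remainder: 2x² − 10x + 13.
Step 4: lead(2x² − 10x + 13) ÷ lead(D) = 2x² ÷ −x = −2x. Subtract (−2x)·D = 2x² − 2x. Remainder: −8x + 13.
Step 5: lead(−8x + 13) ÷ lead(D) = −8x ÷ −x = 8. Subtract (8)·D = −8x + 8. Remainder: 5.

Q(x) = 2x⁵ − 4x⁴ − 4x³ − 2x + 8; R(x) = 5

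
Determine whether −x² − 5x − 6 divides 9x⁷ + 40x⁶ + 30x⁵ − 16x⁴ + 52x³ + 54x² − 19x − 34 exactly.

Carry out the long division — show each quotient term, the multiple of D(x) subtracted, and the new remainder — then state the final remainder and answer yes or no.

Step 1: lead(9x⁷ + 40x⁶ + 30x⁵ − 16x⁴ + 52x³ + 54x² − 19x − 34) ÷ lead(D) = 9x⁷ ÷ −x² = −9x⁵. Subtract (−9x⁵)·D = 9x⁷ + 45x⁶ + 54x⁵. Remainder: −5x⁶ − 24x⁵ − 16x⁴ + 52x³ + 54x² − 19x − 34.
Step 2: lead(−5x⁶ − 24x⁵ − 16x⁴ + 52x³ + 54x² − 19x − 34) ÷ lead(D) = −5x⁶ ÷ −x² = 5x⁴. Subtract (5x⁴)·D = −5x⁶ − 25x⁵ − 30x⁴. Remainder: x⁵ + 14x⁴ + 52x³ + 54x² − 19x − 34.
Step 3: lead(x⁵ + 14x⁴ + 52x³ + 54x² − 19x − 34) ÷ lead(D) = x⁵ ÷ −x² = −x³. Subtract (−x³)·D = x⁵ + 5x⁴ + 6x³. Remainder: 9x⁴ + 46x³ + 54x² − 19x − 34.
Step 4: lead(9x⁴ + 46x³ + 54x² − 19x − 34) ÷ lead(D) = 9x⁴ ÷ −x² = −9x². Subtract (−9x²)·D = 9x⁴ + 45x³ + 54x². Remainder: x³ − 19x − 34.
Step 5: lead(x³ − 19x − 34) ÷ lead(D) = x³ ÷ −x² = −x. Subtract (−x)·D = x³ + 5x² + 6x. Remainder: −5x² − 25x − 34.
Step 6: lead(−5x² − 25x − 34) ÷ lead(D) = −5x² ÷ −x² = 5. Subtract (5)·D = −5x² − 25x − 30. Remainder: −4.

R(x) = −4, so D(x) is not a factor of P(x). no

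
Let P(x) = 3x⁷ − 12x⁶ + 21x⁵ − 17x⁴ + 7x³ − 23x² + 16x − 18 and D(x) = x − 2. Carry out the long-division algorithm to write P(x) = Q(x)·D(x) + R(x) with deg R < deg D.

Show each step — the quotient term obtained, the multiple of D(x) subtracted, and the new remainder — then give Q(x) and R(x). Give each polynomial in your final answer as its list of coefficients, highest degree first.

Step 1: lead(3x⁷ − 12x⁶ + 21x⁵ − 17x⁴ + 7x³ − 23x² + 16x − 18) ÷ lead(D) = 3x⁷ ÷ x = 3x⁶. Subtract (3x⁶)·D = 3x⁷ − 6x⁶. Remainder: −6x⁶ + 21x⁵ − 17x⁴ + 7x³ − 23x² + 16x − 18.
Step 2: lead(−6x⁶ + 21x⁵ − 17x⁴ + 7x³ − 23x² + 16x − 18) ÷ lead(D) = −6x⁶ ÷ x = −6x⁵. Subtract (−6x⁵)·D = −6x⁶ + 12x⁵. Remainder: 9x⁵ − 17x⁴ + 7x³ − 23x² + 16x − 18.
Step 3: lead(9x⁵ − 17x⁴ + 7x³ − 23x² + 16x − 18) ÷ lead(D) = 9x⁵ ÷ x = 9x⁴. Subtract (9x⁴)·D = 9x⁵ − 18x⁴. Remainder: x⁴ + 7x³ − 23x² + 16x − 18.
Step 4: lead(x⁴ + 7x³ − 23x² + 16x − 18) ÷ lead(D) = x⁴ ÷ x = x³. Subtract (x³)·D = x⁴ − 2x³. Remainder: 9x³ − 23x² + 16x − 18.
Step 5: lead(9x³ − 23x² + 16x − 18) ÷ lead(D) = 9x³ ÷ x = 9x². Subtract (9x²)·D = 9x³ − 18x². Remainder: −5x² + 16x − 18.
Step 6: lead(−5x² + 16x − 18) ÷ lead(D) = −5x² ÷ x = −5x. Subtract (−5x)·D = −5x² + 10x. Remainder: 6x − 18.
Step 7: lead(6x − 18) ÷ lead(D) = 6x ÷ x = 6. Subtract (6)·D = 6x − 12. Remainder: −6.

Q = [3, -6, 9, 1, 9, -5, 6]; R = [-6]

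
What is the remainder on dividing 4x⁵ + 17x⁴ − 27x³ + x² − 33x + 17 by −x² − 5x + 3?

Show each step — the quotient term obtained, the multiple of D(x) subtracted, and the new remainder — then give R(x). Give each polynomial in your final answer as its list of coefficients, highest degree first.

R = [7, -7]

Step 1: lead(4x⁵ + 17x⁴ − 27x³ + x² − 33x + 17) ÷ lead(D) = 4x⁵ ÷ −x² = −4x³. Subtract (−4x³)·D = 4x⁵ + 20x⁴ − 12x³. Remainder: −3x⁴ − 15x³ + x² − 33x + 17.
Step 2: lead(−3x⁴ − 15x³ + x² − 33x + 17) ÷ lead(D) = −3x⁴ ÷ −x² = 3x². Subtract (3x²)·D = −3x⁴ − 15x³ + 9x². Remainder: −8x² − 33x + 17.
Step 3: lead(−8x² − 33x + 17) ÷ lead(D) = −8x² ÷ −x² = 8. Subtract (8)·D = −8x² − 40x + 24. Remainder: 7x − 7.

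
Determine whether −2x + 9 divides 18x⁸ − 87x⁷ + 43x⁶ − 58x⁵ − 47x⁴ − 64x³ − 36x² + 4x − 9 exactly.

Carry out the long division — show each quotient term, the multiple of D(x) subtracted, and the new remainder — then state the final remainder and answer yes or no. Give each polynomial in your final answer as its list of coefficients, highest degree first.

Step 1: lead(18x⁸ − 87x⁷ + 43x⁶ − 58x⁵ − 47x⁴ − 64x³ − 36x² + 4x − 9) ÷ lead(D) = 18x⁸ ÷ −2x = −9x⁷. Subtract (−9x⁷)·D = 18x⁸ − 81x⁷. Remainder: −6x⁷ + 43x⁶ − 58x⁵ − 47x⁴ − 64x³ − 36x² + 4x − 9.
Step 2: lead(−6x⁷ + 43x⁶ − 58x⁵ − 47x⁴ − 64x³ − 36x² + 4x − 9) ÷ lead(D) = −6x⁷ ÷ −2x = 3x⁶. Subtract (3x⁶)·D = −6x⁷ + 27x⁶. Remainder: 16x⁶ − 58x⁵ − 47x⁴ − 64x³ − 36x² + 4x − 9.
Step 3: lead(16x⁶ − 58x⁵ − 47x⁴ − 64x³ − 36x² + 4x − 9) ÷ lead(D) = 16x⁶ ÷ −2x = −8x⁵. Subtract (−8x⁵)·D = 16x⁶ − 72x⁵. Remainder: 14x⁵ − 47x⁴ − 64x³ − 36x² + 4x − 9.
Step 4: lead(14x⁵ − 47x⁴ − 64x³ − 36x² + 4x − 9) ÷ lead(D) = 14x⁵ ÷ −2x = −7x⁴. Subtract (−7x⁴)·D = 14x⁵ − 63x⁴. Remainder: 16x⁴ − 64x³ − 36x² + 4x − 9.
Step 5: lead(16x⁴ − 64x³ − 36x² + 4x − 9) ÷ lead(D) = 16x⁴ ÷ −2x = −8x³. Subtract (−8x³)·D = 16x⁴ − 72x³. Remainder: 8x³ − 36x² + 4x − 9.
Step 6: lead(8x³ − 36x² + 4x − 9) ÷ lead(D) = 8x³ ÷ −2x = −4x². Subtract (−4x²)·D = 8x³ − 36x². Remainder: 4x − 9.
Step 7: lead(4x − 9) ÷ lead(D) = 4x ÷ −2x = −2. Subtract (−2)·D = 4x − 18. Remainder: 9.

R = [9], so D(x) is not a factor of P(x). no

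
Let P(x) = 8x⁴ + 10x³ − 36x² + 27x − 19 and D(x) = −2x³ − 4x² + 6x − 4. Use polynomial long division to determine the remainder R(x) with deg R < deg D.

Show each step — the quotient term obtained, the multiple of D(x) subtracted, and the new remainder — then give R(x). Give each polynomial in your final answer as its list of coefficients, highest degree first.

R = [-7, -7]

Step 1: lead(8x⁴ + 10x³ − 36x² + 27x − 19) ÷ lead(D) = 8x⁴ ÷ −2x³ = −4x. Subtract (−4x)·D = 8x⁴ + 16x³ − 24x² + 16x. Remainder: −6x³ − 12x² + 11x − 19.
Step 2: lead(−6x³ − 12x² + 11x − 19) ÷ lead(D) = −6x³ ÷ −2x³ = 3. Subtract (3)·D = −6x³ − 12x² + 18x − 12. Remainder: −7x − 7.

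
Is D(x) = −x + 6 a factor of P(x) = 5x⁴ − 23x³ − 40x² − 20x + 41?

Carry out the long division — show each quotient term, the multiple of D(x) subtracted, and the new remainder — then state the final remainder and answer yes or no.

R(x) = −7, so D(x) is not a factor of P(x). no

Step 1: lead(5x⁴ − 23x³ − 40x² − 20x + 41) ÷ lead(D) = 5x⁴ ÷ −x = −5x³. Subtract (−5x³)·D = 5x⁴ − 30x³. Remainder: 7x³ − 40x² − 20x + 41.
Step 2: lead(7x³ − 40x² − 20x + 41) ÷ lead(D) = 7x³ ÷ −x = −7x². Subtract (−7x²)·D = 7x³ − 42x². Remainder: 2x² − 20x + 41.
Step 3: lead(2x² − 20x + 41) ÷ lead(D) = 2x² ÷ −x = −2x. Subtract (−2x)·D = 2x² − 12x. Remainder: −8x + 41.
Step 4: lead(−8x + 41) ÷ lead(D) = −8x ÷ −x = 8. Subtract (8)·D = −8x + 48. Remainder: −7.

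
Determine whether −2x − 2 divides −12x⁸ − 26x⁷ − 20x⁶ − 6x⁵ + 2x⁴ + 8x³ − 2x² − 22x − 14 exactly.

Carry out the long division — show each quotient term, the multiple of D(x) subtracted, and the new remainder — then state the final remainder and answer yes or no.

R(x) = 0, so D(x) is a factor of P(x). yes

Step 1: lead(−12x⁸ − 26x⁷ − 20x⁶ − 6x⁵ + 2x⁴ + 8x³ − 2x² − 22x − 14) ÷ lead(D) = −12x⁸ ÷ −2x = 6x⁷. Subtract (6x⁷)·D = −12x⁸ − 12x⁷. Remainder: −14x⁷ − 20x⁶ − 6x⁵ + 2x⁴ + 8x³ − 2x² − 22x − 14.
Step 2: lead(−14x⁷ − 20x⁶ − 6x⁵ + 2x⁴ + 8x³ − 2x² − 22x − 14) ÷ lead(D) = −14x⁷ ÷ −2x = 7x⁶. Subtract (7x⁶)·D = −14x⁷ − 14x⁶. Remainder: −6x⁶ − 6x⁵ + 2x⁴ + 8x³ − 2x² − 22x − 14.
Step 3: lead(−6x⁶ − 6x⁵ + 2x⁴ + 8x³ − 2x² − 22x − 14) ÷ lead(D) = −6x⁶ ÷ −2x = 3x⁵. Subtract (3x⁵)·D = −6x⁶ − 6x⁵. Remainder: 2x⁴ + 8x³ − 2x² − 22x − 14.
Step 4: lead(2x⁴ + 8x³ − 2x² − 22x − 14) ÷ lead(D) = 2x⁴ ÷ −2x = −x³. Subtract (−x³)·D = 2x⁴ + 2x³. Remainder: 6x³ − 2x² − 22x − 14.
Step 5: lead(6x³ − 2x² − 22x − 14) ÷ lead(D) = 6x³ ÷ −2x = −3x². Subtract (−3x²)·D = 6x³ + 6x². Remainder: −8x² − 22x − 14.
Step 6: lead(−8x² − 22x − 14) ÷ lead(D) = −8x² ÷ −2x = 4x. Subtract (4x)·D = −8x² − 8x. Remainder: −14x − 14.
Step 7: lead(−14x − 14) ÷ lead(D) = −14x ÷ −2x = 7. Subtract (7)·D = −14x − 14. Remainder: 0.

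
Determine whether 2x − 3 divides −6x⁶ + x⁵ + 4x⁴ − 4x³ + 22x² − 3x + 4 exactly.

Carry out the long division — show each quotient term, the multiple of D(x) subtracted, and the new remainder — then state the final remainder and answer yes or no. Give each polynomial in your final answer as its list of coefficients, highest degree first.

R = [-5], so D(x) is not a factor of P(x). no

Step 1: lead(−6x⁶ + x⁵ + 4x⁴ − 4x³ + 22x² − 3x + 4) ÷ lead(D) = −6x⁶ ÷ 2x = −3x⁵. Subtract (−3x⁵)·D = −6x⁶ + 9x⁵. Remainder: −8x⁵ + 4x⁴ − 4x³ + 22x² − 3x + 4.
Step 2: lead(−8x⁵ + 4x⁴ − 4x³ + 22x² − 3x + 4) ÷ lead(D) = −8x⁵ ÷ 2x = −4x⁴. Subtract (−4x⁴)·D = −8x⁵ + 12x⁴. Remainder: −8x⁴ − 4x³ + 22x² − 3x + 4.
Step 3: lead(−8x⁴ − 4x³ + 22x² − 3x + 4) ÷ lead(D) = −8x⁴ ÷ 2x = −4x³. Subtract (−4x³)·D = −8x⁴ + 12x³. Remainder: −16x³ + 22x² − 3x + 4.
Step 4: lead(−16x³ + 22x² − 3x + 4) ÷ lead(D) = −16x³ ÷ 2x = −8x². Subtract (−8x²)·D = −16x³ + 24x². Remainder: −2x² − 3x + 4.
Step 5: lead(−2x² − 3x + 4) ÷ lead(D) = −2x² ÷ 2x = −x. Subtract (−x)·D = −2x² + 3x. Remainder: −6x + 4.
Step 6: lead(−6x + 4) ÷ lead(D) = −6x ÷ 2x = −3. Subtract (−3)·D = −6x + 9. Remainder: −5.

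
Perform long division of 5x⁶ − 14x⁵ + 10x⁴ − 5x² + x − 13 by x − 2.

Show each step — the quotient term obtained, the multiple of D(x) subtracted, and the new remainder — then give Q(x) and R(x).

Step 1: lead(5x⁶ − 14x⁵ + 10x⁴ − 5x² + x − 13) ÷ lead(D) = 5x⁶ ÷ x = 5x⁵. Subtract (5x⁵)·D = 5x⁶ − 10x⁵. Remainder: −4x⁵ + 10x⁴ − 5x² + x − 13.
Step 2: lead(−4x⁵ + 10x⁴ − 5x² + x − 13) ÷ lead(D) = −4x⁵ ÷ x = −4x⁴. Subtract (−4x⁴)·D = −4x⁵ + 8x⁴. Remainder: 2x⁴ − 5x² + x − 13.
Step 3: lead(2x⁴ − 5x² + x − 13) ÷ lead(D) = 2x⁴ ÷ x = 2x³. Subtract (2x³)·D = 2x⁴ − 4x³. Remainder: 4x³ − 5x² + x − 13.
Step 4: lead(4x³ − 5x² + x − 13) ÷ lead(D) = 4x³ ÷ x = 4x². Subtract (4x²)·D = 4x³ − 8x². Remainder: 3x² + x − 13.
Step 5: lead(3x² + x − 13) ÷ lead(D) = 3x² ÷ x = 3x. Subtract (3x)·D = 3x² − 6x. Remainder: 7x − 13.
Step 6: lead(7x − 13) ÷ lead(D) = 7x ÷ x = 7. Subtract (7)·D = 7x − 14. Remainder: 1.

Q(x) = 5x⁵ − 4x⁴ + 2x³ + 4x² + 3x + 7; R(x) = 1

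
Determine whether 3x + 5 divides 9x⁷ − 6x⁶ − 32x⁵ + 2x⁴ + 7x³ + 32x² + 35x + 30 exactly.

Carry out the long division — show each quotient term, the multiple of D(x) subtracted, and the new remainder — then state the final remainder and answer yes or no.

R(x) = 5, so D(x) is not a factor of P(x). no

Step 1: lead(9x⁷ − 6x⁶ − 32x⁵ + 2x⁴ + 7x³ + 32x² + 35x + 30) ÷ lead(D) = 9x⁷ ÷ 3x = 3x⁶. Subtract (3x⁶)·D = 9x⁷ + 15x⁶. Remainder: −21x⁶ − 32x⁵ + 2x⁴ + 7x³ + 32x² + 35x + 30.
Step 2: lead(−21x⁶ − 32x⁵ + 2x⁴ + 7x³ + 32x² + 35x + 30) ÷ lead(D) = −21x⁶ ÷ 3x = −7x⁵. Subtract (−7x⁵)·D = −21x⁶ − 35x⁵. Remainder: 3x⁵ + 2x⁴ + 7x³ + 32x² + 35x + 30.
Step 3: lead(3x⁵ + 2x⁴ + 7x³ + 32x² + 35x + 30) ÷ lead(D) = 3x⁵ ÷ 3x = x⁴. Subtract (x⁴)·D = 3x⁵ + 5x⁴. Remainder: −3x⁴ + 7x³ + 32x² + 35x + 30.
Step 4: lead(−3x⁴ + 7x³ + 32x² + 35x + 30) ÷ lead(D) = −3x⁴ ÷ 3x = −x³. Subtract (−x³)·D = −3x⁴ − 5x³. Remainder: 12x³ + 32x² + 35x + 30.
Step 5: lead(12x³ + 32x² + 35x + 30) ÷ lead(D) = 12x³ ÷ 3x = 4x². Subtract (4x²)·D = 12x³ + 20x². Remainder: 12x² + 35x + 30.
Step 6: lead(12x² + 35x + 30) ÷ lead(D) = 12x² ÷ 3x = 4x. Subtract (4x)·D = 12x² + 20x. Remainder: 15x + 30.
Step 7: lead(15x + 30) ÷ lead(D) = 15x ÷ 3x = 5. Subtract (5)·D = 15x + 25. Remainder: 5.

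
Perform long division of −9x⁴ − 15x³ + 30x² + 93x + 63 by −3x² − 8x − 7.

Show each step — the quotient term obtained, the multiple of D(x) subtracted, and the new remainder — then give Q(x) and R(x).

Step 1: lead(−9x⁴ − 15x³ + 30x² + 93x + 63) ÷ lead(D) = −9x⁴ ÷ −3x² = 3x². Subtract (3x²)·D = −9x⁴ − 24x³ − 21x². Remainder: 9x³ + 51x² + 93x + 63.
Step 2: lead(9x³ + 51x² + 93x + 63) ÷ lead(D) = 9x³ ÷ −3x² = −3x. Subtract (−3x)·D = 9x³ + 24x² + 21x. Remainder: 27x² + 72x + 63.
Step 3: lead(27x² + 72x + 63) ÷ lead(D) = 27x² ÷ −3x² = −9. Subtract (−9)·D = 27x² + 72x + 63. Remainder: 0.

Q(x) = 3x² − 3x − 9; R(x) = 0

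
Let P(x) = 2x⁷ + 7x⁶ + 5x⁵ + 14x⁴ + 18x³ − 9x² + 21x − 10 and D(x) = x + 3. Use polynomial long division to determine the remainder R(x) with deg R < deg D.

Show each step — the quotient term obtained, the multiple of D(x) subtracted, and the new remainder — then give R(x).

Step 1: lead(2x⁷ + 7x⁶ + 5x⁵ + 14x⁴ + 18x³ − 9x² + 21x − 10) ÷ lead(D) = 2x⁷ ÷ x = 2x⁶. Subtract (2x⁶)·D = 2x⁷ + 6x⁶. Remainder: x⁶ + 5x⁵ + 14x⁴ + 18x³ − 9x² + 21x − 10.
Step 2: lead(x⁶ + 5x⁵ + 14x⁴ + 18x³ − 9x² + 21x − 10) ÷ lead(D) = x⁶ ÷ x = x⁵. Subtract (x⁵)·D = x⁶ + 3x⁵. Remainder: 2x⁵ + 14x⁴ + 18x³ − 9x² + 21x − 10.
Step 3: lead(2x⁵ + 14x⁴ + 18x³ − 9x² + 21x − 10) ÷ lead(D) = 2x⁵ ÷ x = 2x⁴. Subtract (2x⁴)·D = 2x⁵ + 6x⁴. Remainder: 8x⁴ + 18x³ − 9x² + 21x − 10.
Step 4: lead(8x⁴ + 18x³ − 9x² + 21x − 10) ÷ lead(D) = 8x⁴ ÷ x = 8x³. Subtract (8x³)·D = 8x⁴ + 24x³. Remainder: −6x³ − 9x² + 21x − 10.
Step 5: lead(−6x³ − 9x² + 21x − 10) ÷ lead(D) = −6x³ ÷ x = −6x². Subtract (−6x²)·D = −6x³ − 18x². Remainder: 9x² + 21x − 10.
Step 6: lead(9x² + 21x − 10) ÷ lead(D) = 9x² ÷ x = 9x. Subtract (9x)·D = 9x² + 27x. Remainder: −6x − 10.
Step 7: lead(−6x − 10) ÷ lead(D) = −6x ÷ x = −6. Subtract (−6)·D = −6x − 18. Remainder: 8.

R(x) = 8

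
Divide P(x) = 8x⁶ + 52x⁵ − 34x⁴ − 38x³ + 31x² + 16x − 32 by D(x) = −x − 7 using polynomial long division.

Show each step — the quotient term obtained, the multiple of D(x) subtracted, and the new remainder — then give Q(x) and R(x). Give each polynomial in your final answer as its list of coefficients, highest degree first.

Q = [-8, 4, 6, -4, -3, 5]; R = [3]

Step 1: lead(8x⁶ + 52x⁵ − 34x⁴ − 38x³ + 31x² + 16x − 32) ÷ lead(D) = 8x⁶ ÷ −x = −8x⁵. Subtract (−8x⁵)·D = 8x⁶ + 56x⁵. Remainder: −4x⁵ − 34x⁴ − 38x³ + 31x² + 16x − 32.
Step 2: lead(−4x⁵ − 34x⁴ − 38x³ + 31x² + 16x − 32) ÷ lead(D) = −4x⁵ ÷ −x = 4x⁴. Subtract (4x⁴)·D = −4x⁵ − 28x⁴. Remainder: −6x⁴ − 38x³ + 31x² + 16x − 32.
Step 3: lead(−6x⁴ − 38x³ + 31x² + 16x − 32) ÷ lead(D) = −6x⁴ ÷ −x = 6x³. Subtract (6x³)·D = −6x⁴ − 42x³. Remainder: 4x³ + 31x² + 16x − 32.
Step 4: lead(4x³ + 31x² + 16x − 32) ÷ lead(D) = 4x³ ÷ −x = −4x². Subtract (−4x²)·D = 4x³ + 28x². Remainder: 3x² + 16x − 32.
Step 5: lead(3x² + 16x − 32) ÷ lead(D) = 3x² ÷ −x = −3x. Subtract (−3x)·D = 3x² + 21x. Remainder: −5x − 32.
Step 6: lead(−5x − 32) ÷ lead(D) = −5x ÷ −x = 5. Subtract (5)·D = −5x − 35. Remainder: 3.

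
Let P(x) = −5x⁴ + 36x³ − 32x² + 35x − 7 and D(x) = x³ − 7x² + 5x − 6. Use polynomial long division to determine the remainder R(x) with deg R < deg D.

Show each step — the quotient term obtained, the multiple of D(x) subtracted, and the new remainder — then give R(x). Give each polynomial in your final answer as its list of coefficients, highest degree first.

Step 1: lead(−5x⁴ + 36x³ − 32x² + 35x − 7) ÷ lead(D) = −5x⁴ ÷ x³ = −5x. Subtract (−5x)·D = −5x⁴ + 35x³ − 25x² + 30x. Remainder: x³ − 7x² + 5x − 7.
Step 2: lead(x³ − 7x² + 5x − 7) ÷ lead(D) = x³ ÷ x³ = 1. Subtract (1)·D = x³ − 7x² + 5x − 6. Remainder: −1.

R = [-1]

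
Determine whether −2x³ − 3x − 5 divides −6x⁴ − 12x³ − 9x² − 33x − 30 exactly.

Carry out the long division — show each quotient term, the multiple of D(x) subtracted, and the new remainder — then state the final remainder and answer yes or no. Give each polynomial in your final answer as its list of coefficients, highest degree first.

R = [0], so D(x) is a factor of P(x). yes

Step 1: lead(−6x⁴ − 12x³ − 9x² − 33x − 30) ÷ lead(D) = −6x⁴ ÷ −2x³ = 3x. Subtract (3x)·D = −6x⁴ − 9x² − 15x. Remainder: −12x³ − 18x − 30.
Step 2: lead(−12x³ − 18x − 30) ÷ lead(D) = −12x³ ÷ −2x³ = 6. Subtract (6)·D = −12x³ − 18x − 30. Remainder: 0.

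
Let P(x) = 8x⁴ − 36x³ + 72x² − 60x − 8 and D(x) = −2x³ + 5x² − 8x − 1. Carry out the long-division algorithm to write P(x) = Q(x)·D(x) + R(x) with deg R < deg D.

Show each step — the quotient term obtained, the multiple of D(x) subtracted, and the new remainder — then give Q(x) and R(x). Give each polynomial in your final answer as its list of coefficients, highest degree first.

Step 1: lead(8x⁴ − 36x³ + 72x² − 60x − 8) ÷ lead(D) = 8x⁴ ÷ −2x³ = −4x. Subtract (−4x)·D = 8x⁴ − 20x³ + 32x² + 4x. Remainder: −16x³ + 40x² − 64x − 8.
Step 2: lead(−16x³ + 40x² − 64x − 8) ÷ lead(D) = −16x³ ÷ −2x³ = 8. Subtract (8)·D = −16x³ + 40x² − 64x − 8. Remainder: 0.

Q = [-4, 8]; R = [0]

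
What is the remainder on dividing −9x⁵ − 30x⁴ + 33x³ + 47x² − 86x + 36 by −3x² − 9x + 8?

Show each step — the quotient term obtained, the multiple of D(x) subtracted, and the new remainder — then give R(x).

R(x) = 7x − 4

Step 1: lead(−9x⁵ − 30x⁴ + 33x³ + 47x² − 86x + 36) ÷ lead(D) = −9x⁵ ÷ −3x² = 3x³. Subtract (3x³)·D = −9x⁵ − 27x⁴ + 24x³. Remainder: −3x⁴ + 9x³ + 47x² − 86x + 36.
Step 2: lead(−3x⁴ + 9x³ + 47x² − 86x + 36) ÷ lead(D) = −3x⁴ ÷ −3x² = x². Subtract (x²)·D = −3x⁴ − 9x³ + 8x². Remainder: 18x³ + 39x² − 86x + 36.
Step 3: lead(18x³ + 39x² − 86x + 36) ÷ lead(D) = 18x³ ÷ −3x² = −6x. Subtract (−6x)·D = 18x³ + 54x² − 48x. Remainder: −15x² − 38x + 36.
Step 4: lead(−15x² − 38x + 36) ÷ lead(D) = −15x² ÷ −3x² = 5. Subtract (5)·D = −15x² − 45x + 40. Remainder: 7x − 4.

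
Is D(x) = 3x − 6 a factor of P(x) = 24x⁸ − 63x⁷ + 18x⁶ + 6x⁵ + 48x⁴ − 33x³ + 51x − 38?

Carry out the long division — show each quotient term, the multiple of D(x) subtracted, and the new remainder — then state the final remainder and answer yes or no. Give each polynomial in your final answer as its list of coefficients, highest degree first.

Step 1: lead(24x⁸ − 63x⁷ + 18x⁶ + 6x⁵ + 48x⁴ − 33x³ + 51x − 38) ÷ lead(D) = 24x⁸ ÷ 3x = 8x⁷. Subtract (8x⁷)·D = 24x⁸ − 48x⁷. Remainder: −15x⁷ + 18x⁶ + 6x⁵ + 48x⁴ − 33x³ + 51x − 38.
Step 2: lead(−15x⁷ + 18x⁶ + 6x⁵ + 48x⁴ − 33x³ + 51x − 38) ÷ lead(D) = −15x⁷ ÷ 3x = −5x⁶. Subtract (−5x⁶)·D = −15x⁷ + 30x⁶. Remainder: −12x⁶ + 6x⁵ + 48x⁴ − 33x³ + 51x − 38.
Step 3: lead(−12x⁶ + 6x⁵ + 48x⁴ − 33x³ + 51x − 38) ÷ lead(D) = −12x⁶ ÷ 3x = −4x⁵. Subtract (−4x⁵)·D = −12x⁶ + 24x⁵. Remainder: −18x⁵ + 48x⁴ − 33x³ + 51x − 38.
Step 4: lead(−18x⁵ + 48x⁴ − 33x³ + 51x − 38) ÷ lead(D) = −18x⁵ ÷ 3x = −6x⁴. Subtract (−6x⁴)·D = −18x⁵ + 36x⁴. Remainder: 12x⁴ − 33x³ + 51x − 38.
Step 5: lead(12x⁴ − 33x³ + 51x − 38) ÷ lead(D) = 12x⁴ ÷ 3x = 4x³. Subtract (4x³)·D = 12x⁴ − 24x³. Remainder: −9x³ + 51x − 38.
Step 6: lead(−9x³ + 51x − 38) ÷ lead(D) = −9x³ ÷ 3x = −3x². Subtract (−3x²)·D = −9x³ + 18x². Remainder: −18x² + 51x − 38.
Step 7: lead(−18x² + 51x − 38) ÷ lead(D) = −18x² ÷ 3x = −6x. Subtract (−6x)·D = −18x² + 36x. Remainder: 15x − 38.
Step 8: lead(15x − 38) ÷ lead(D) = 15x ÷ 3x = 5. Subtract (5)·D = 15x − 30. Remainder: −8.

R = [-8], so D(x) is not a factor of P(x). no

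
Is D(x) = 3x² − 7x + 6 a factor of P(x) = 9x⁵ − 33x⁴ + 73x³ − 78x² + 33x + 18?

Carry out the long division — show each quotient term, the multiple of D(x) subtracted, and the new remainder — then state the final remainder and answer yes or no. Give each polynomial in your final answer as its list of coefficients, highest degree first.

R = [0], so D(x) is a factor of P(x). yes

Step 1: lead(9x⁵ − 33x⁴ + 73x³ − 78x² + 33x + 18) ÷ lead(D) = 9x⁵ ÷ 3x² = 3x³. Subtract (3x³)·D = 9x⁵ − 21x⁴ + 18x³. Remainder: −12x⁴ + 55x³ − 78x² + 33x + 18.
Step 2: lead(−12x⁴ + 55x³ − 78x² + 33x + 18) ÷ lead(D) = −12x⁴ ÷ 3x² = −4x². Subtract (−4x²)·D = −12x⁴ + 28x³ − 24x². Remainder: 27x³ − 54x² + 33x + 18.
Step 3: lead(27x³ − 54x² + 33x + 18) ÷ lead(D) = 27x³ ÷ 3x² = 9x. Subtract (9x)·D = 27x³ − 63x² + 54x. Remainder: 9x² − 21x + 18.
Step 4: lead(9x² − 21x + 18) ÷ lead(D) = 9x² ÷ 3x² = 3. Subtract (3)·D = 9x² − 21x + 18. Remainder: 0.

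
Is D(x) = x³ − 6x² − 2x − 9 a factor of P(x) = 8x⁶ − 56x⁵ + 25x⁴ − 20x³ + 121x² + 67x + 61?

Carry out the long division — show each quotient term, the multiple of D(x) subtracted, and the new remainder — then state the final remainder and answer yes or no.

R(x) = −x² − 8x + 7, so D(x) is not a factor of P(x). no

Step 1: lead(8x⁶ − 56x⁵ + 25x⁴ − 20x³ + 121x² + 67x + 61) ÷ lead(D) = 8x⁶ ÷ x³ = 8x³. Subtract (8x³)·D = 8x⁶ − 48x⁵ − 16x⁴ − 72x³. Remainder: −8x⁵ + 41x⁴ + 52x³ + 121x² + 67x + 61.
Step 2: lead(−8x⁵ + 41x⁴ + 52x³ + 121x² + 67x + 61) ÷ lead(D) = −8x⁵ ÷ x³ = −8x². Subtract (−8x²)·D = −8x⁵ + 48x⁴ + 16x³ + 72x². Remainder: −7x⁴ + 36x³ + 49x² + 67x + 61.
Step 3: lead(−7x⁴ + 36x³ + 49x² + 67x + 61) ÷ lead(D) = −7x⁴ ÷ x³ = −7x. Subtract (−7x)·D = −7x⁴ + 42x³ + 14x² + 63x. Remainder: −6x³ + 35x² + 4x + 61.
Step 4: lead(−6x³ + 35x² + 4x + 61) ÷ lead(D) = −6x³ ÷ x³ = −6. Subtract (−6)·D = −6x³ + 36x² + 12x + 54. Remainder: −x² − 8x + 7.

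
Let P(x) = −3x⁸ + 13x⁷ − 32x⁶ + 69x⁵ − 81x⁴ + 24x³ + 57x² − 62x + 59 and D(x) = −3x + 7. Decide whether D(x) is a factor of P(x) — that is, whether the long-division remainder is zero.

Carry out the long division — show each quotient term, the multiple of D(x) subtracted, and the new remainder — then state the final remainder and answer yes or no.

Step 1: lead(−3x⁸ + 13x⁷ − 32x⁶ + 69x⁵ − 81x⁴ + 24x³ + 57x² − 62x + 59) ÷ lead(D) = −3x⁸ ÷ −3x = x⁷. Subtract (x⁷)·D = −3x⁸ + 7x⁷. Remainder: 6x⁷ − 32x⁶ + 69x⁵ − 81x⁴ + 24x³ + 57x² − 62x + 59.
Step 2: lead(6x⁷ − 32x⁶ + 69x⁵ − 81x⁴ + 24x³ + 57x² − 62x + 59) ÷ lead(D) = 6x⁷ ÷ −3x = −2x⁶. Subtract (−2x⁶)·D = 6x⁷ − 14x⁶. Remainder: −18x⁶ + 69x⁵ − 81x⁴ + 24x³ + 57x² − 62x + 59.
Step 3: lead(−18x⁶ + 69x⁵ − 81x⁴ + 24x³ + 57x² − 62x + 59) ÷ lead(D) = −18x⁶ ÷ −3x = 6x⁵. Subtract (6x⁵)·D = −18x⁶ + 42x⁵. Remainder: 27x⁵ − 81x⁴ + 24x³ + 57x² − 62x + 59.
Step 4: lead(27x⁵ − 81x⁴ + 24x³ + 57x² − 62x + 59) ÷ lead(D) = 27x⁵ ÷ −3x = −9x⁴. Subtract (−9x⁴)·D = 27x⁵ − 63x⁴. Remainder: −18x⁴ + 24x³ + 57x² − 62x + 59.
Step 5: lead(−18x⁴ + 24x³ + 57x² − 62x + 59) ÷ lead(D) = −18x⁴ ÷ −3x = 6x³. Subtract (6x³)·D = −18x⁴ + 42x³. Remainder: −18x³ + 57x² − 62x + 59.
Step 6: lead(−18x³ + 57x² − 62x + 59) ÷ lead(D) = −18x³ ÷ −3x = 6x². Subtract (6x²)·D = −18x³ + 42x². Remainder: 15x² − 62x + 59.
Step 7: lead(15x² − 62x + 59) ÷ lead(D) = 15x² ÷ −3x = −5x. Subtract (−5x)·D = 15x² − 35x. Remainder: −27x + 59.
Step 8: lead(−27x + 59) ÷ lead(D) = −27x ÷ −3x = 9. Subtract (9)·D = −27x + 63. Remainder: −4.

R(x) = −4, so D(x) is not a factor of P(x). no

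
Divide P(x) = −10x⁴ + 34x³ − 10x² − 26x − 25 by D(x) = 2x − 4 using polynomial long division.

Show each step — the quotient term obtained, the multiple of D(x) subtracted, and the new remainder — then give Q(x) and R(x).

Step 1: lead(−10x⁴ + 34x³ − 10x² − 26x − 25) ÷ lead(D) = −10x⁴ ÷ 2x = −5x³. Subtract (−5x³)·D = −10x⁴ + 20x³. Remainder: 14x³ − 10x² − 26x − 25.
Step 2: lead(14x³ − 10x² − 26x − 25) ÷ lead(D) = 14x³ ÷ 2x = 7x². Subtract (7x²)·D = 14x³ − 28x². Remainder: 18x² − 26x − 25.
Step 3: lead(18x² − 26x − 25) ÷ lead(D) = 18x² ÷ 2x = 9x. Subtract (9x)·D = 18x² − 36x. Remainder: 10x − 25.
Step 4: lead(10x − 25) ÷ lead(D) = 10x ÷ 2x = 5. Subtract (5)·D = 10x − 20. Remainder: −5.

Q(x) = −5x³ + 7x² + 9x + 5; R(x) = −5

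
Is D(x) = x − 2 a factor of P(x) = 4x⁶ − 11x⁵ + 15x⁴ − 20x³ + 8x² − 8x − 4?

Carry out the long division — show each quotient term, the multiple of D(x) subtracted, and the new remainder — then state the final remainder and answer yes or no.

Step 1: lead(4x⁶ − 11x⁵ + 15x⁴ − 20x³ + 8x² − 8x − 4) ÷ lead(D) = 4x⁶ ÷ x = 4x⁵. Subtract (4x⁵)·D = 4x⁶ − 8x⁵. Remainder: −3x⁵ + 15x⁴ − 20x³ + 8x² − 8x − 4.
Step 2: lead(−3x⁵ + 15x⁴ − 20x³ + 8x² − 8x − 4) ÷ lead(D) = −3x⁵ ÷ x = −3x⁴. Subtract (−3x⁴)·D = −3x⁵ + 6x⁴. Remainder: 9x⁴ − 20x³ + 8x² − 8x − 4.
Step 3: lead(9x⁴ − 20x³ + 8x² − 8x − 4) ÷ lead(D) = 9x⁴ ÷ x = 9x³. Subtract (9x³)·D = 9x⁴ − 18x³. Remainder: −2x³ + 8x² − 8x − 4.
Step 4: lead(−2x³ + 8x² − 8x − 4) ÷ lead(D) = −2x³ ÷ x = −2x². Subtract (−2x²)·D = −2x³ + 4x². Remainder: 4x² − 8x − 4.
Step 5: lead(4x² − 8x − 4) ÷ lead(D) = 4x² ÷ x = 4x. Subtract (4x)·D = 4x² − 8x. Remainder: −4.

R(x) = −4, so D(x) is not a factor of P(x). no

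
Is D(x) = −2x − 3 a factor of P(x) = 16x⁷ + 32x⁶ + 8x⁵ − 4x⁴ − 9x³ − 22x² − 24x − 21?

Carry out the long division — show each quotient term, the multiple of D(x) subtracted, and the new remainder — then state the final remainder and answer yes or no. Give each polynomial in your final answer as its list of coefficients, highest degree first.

Step 1: lead(16x⁷ + 32x⁶ + 8x⁵ − 4x⁴ − 9x³ − 22x² − 24x − 21) ÷ lead(D) = 16x⁷ ÷ −2x = −8x⁶. Subtract (−8x⁶)·D = 16x⁷ + 24x⁶. Remainder: 8x⁶ + 8x⁵ − 4x⁴ − 9x³ − 22x² − 24x − 21.
Step 2: lead(8x⁶ + 8x⁵ − 4x⁴ − 9x³ − 22x² − 24x − 21) ÷ lead(D) = 8x⁶ ÷ −2x = −4x⁵. Subtract (−4x⁵)·D = 8x⁶ + 12x⁵. Remainder: −4x⁵ − 4x⁴ − 9x³ − 22x² − 24x − 21.
Step 3: lead(−4x⁵ − 4x⁴ − 9x³ − 22x² − 24x − 21) ÷ lead(D) = −4x⁵ ÷ −2x = 2x⁴. Subtract (2x⁴)·D = −4x⁵ − 6x⁴. Remainder: 2x⁴ − 9x³ − 22x² − 24x − 21.
Step 4: lead(2x⁴ − 9x³ − 22x² − 24x − 21) ÷ lead(D) = 2x⁴ ÷ −2x = −x³. Subtract (−x³)·D = 2x⁴ + 3x³. Remainder: −12x³ − 22x² − 24x − 21.
Step 5: lead(−12x³ − 22x² − 24x − 21) ÷ lead(D) = −12x³ ÷ −2x = 6x². Subtract (6x²)·D = −12x³ − 18x². Remainder: −4x² − 24x − 21.
Step 6: lead(−4x² − 24x − 21) ÷ lead(D) = −4x² ÷ −2x = 2x. Subtract (2x)·D = −4x² − 6x. Remainder: −18x − 21.
Step 7: lead(−18x − 21) ÷ lead(D) = −18x ÷ −2x = 9. Subtract (9)·D = −18x − 27. Remainder: 6.

R = [6], so D(x) is not a factor of P(x). no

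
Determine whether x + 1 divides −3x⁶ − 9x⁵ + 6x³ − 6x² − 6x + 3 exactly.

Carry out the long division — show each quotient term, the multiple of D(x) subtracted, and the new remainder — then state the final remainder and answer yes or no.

Step 1: lead(−3x⁶ − 9x⁵ + 6x³ − 6x² − 6x + 3) ÷ lead(D) = −3x⁶ ÷ x = −3x⁵. Subtract (−3x⁵)·D = −3x⁶ − 3x⁵. Remainder: −6x⁵ + 6x³ − 6x² − 6x + 3.
Step 2: lead(−6x⁵ + 6x³ − 6x² − 6x + 3) ÷ lead(D) = −6x⁵ ÷ x = −6x⁴. Subtract (−6x⁴)·D = −6x⁵ − 6x⁴. Remainder: 6x⁴ + 6x³ − 6x² − 6x + 3.
Step 3: lead(6x⁴ + 6x³ − 6x² − 6x + 3) ÷ lead(D) = 6x⁴ ÷ x = 6x³. Subtract (6x³)·D = 6x⁴ + 6x³. Remainder: −6x² − 6x + 3.
Step 4: lead(−6x² − 6x + 3) ÷ lead(D) = −6x² ÷ x = −6x. Subtract (−6x)·D = −6x² − 6x. Remainder: 3.

R(x) = 3, so D(x) is not a factor of P(x). no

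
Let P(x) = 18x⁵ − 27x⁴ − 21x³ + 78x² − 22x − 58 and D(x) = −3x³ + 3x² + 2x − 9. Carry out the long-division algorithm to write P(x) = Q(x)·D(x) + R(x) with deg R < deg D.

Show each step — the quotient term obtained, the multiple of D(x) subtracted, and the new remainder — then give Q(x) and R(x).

Step 1: lead(18x⁵ − 27x⁴ − 21x³ + 78x² − 22x − 58) ÷ lead(D) = 18x⁵ ÷ −3x³ = −6x². Subtract (−6x²)·D = 18x⁵ − 18x⁴ − 12x³ + 54x². Remainder: −9x⁴ − 9x³ + 24x² − 22x − 58.
Step 2: lead(−9x⁴ − 9x³ + 24x² − 22x − 58) ÷ lead(D) = −9x⁴ ÷ −3x³ = 3x. Subtract (3x)·D = −9x⁴ + 9x³ + 6x² − 27x. Remainder: −18x³ + 18x² + 5x − 58.
Step 3: lead(−18x³ + 18x² + 5x − 58) ÷ lead(D) = −18x³ ÷ −3x³ = 6. Subtract (6)·D = −18x³ + 18x² + 12x − 54. Remainder: −7x − 4.

Q(x) = −6x² + 3x + 6; R(x) = −7x − 4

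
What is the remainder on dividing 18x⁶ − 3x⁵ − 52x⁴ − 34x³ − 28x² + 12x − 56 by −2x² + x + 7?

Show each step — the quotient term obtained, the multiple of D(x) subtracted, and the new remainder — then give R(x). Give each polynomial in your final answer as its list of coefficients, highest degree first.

R = [7]

Step 1: lead(18x⁶ − 3x⁵ − 52x⁴ − 34x³ − 28x² + 12x − 56) ÷ lead(D) = 18x⁶ ÷ −2x² = −9x⁴. Subtract (−9x⁴)·D = 18x⁶ − 9x⁵ − 63x⁴. Remainder: 6x⁵ + 11x⁴ − 34x³ − 28x² + 12x − 56.
Step 2: lead(6x⁵ + 11x⁴ − 34x³ − 28x² + 12x − 56) ÷ lead(D) = 6x⁵ ÷ −2x² = −3x³. Subtract (−3x³)·D = 6x⁵ − 3x⁴ − 21x³. Remainder: 14x⁴ − 13x³ − 28x² + 12x − 56.
Step 3: lead(14x⁴ − 13x³ − 28x² + 12x − 56) ÷ lead(D) = 14x⁴ ÷ −2x² = −7x². Subtract (−7x²)·D = 14x⁴ − 7x³ − 49x². Remainder: −6x³ + 21x² + 12x − 56.
Step 4: lead(−6x³ + 21x² + 12x − 56) ÷ lead(D) = −6x³ ÷ −2x² = 3x. Subtract (3x)·D = −6x³ + 3x² + 21x. Remainder: 18x² − 9x − 56.
Step 5: lead(18x² − 9x − 56) ÷ lead(D) = 18x² ÷ −2x² = −9. Subtract (−9)·D = 18x² − 9x − 63. Remainder: 7.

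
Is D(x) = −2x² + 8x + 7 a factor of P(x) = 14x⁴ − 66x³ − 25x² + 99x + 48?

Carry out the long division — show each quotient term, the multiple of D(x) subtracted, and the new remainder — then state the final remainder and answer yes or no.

Step 1: lead(14x⁴ − 66x³ − 25x² + 99x + 48) ÷ lead(D) = 14x⁴ ÷ −2x² = −7x². Subtract (−7x²)·D = 14x⁴ − 56x³ − 49x². Remainder: −10x³ + 24x² + 99x + 48.
Step 2: lead(−10x³ + 24x² + 99x + 48) ÷ lead(D) = −10x³ ÷ −2x² = 5x. Subtract (5x)·D = −10x³ + 40x² + 35x. Remainder: −16x² + 64x + 48.
Step 3: lead(−16x² + 64x + 48) ÷ lead(D) = −16x² ÷ −2x² = 8. Subtract (8)·D = −16x² + 64x + 56. Remainder: −8.

R(x) = −8, so D(x) is not a factor of P(x). no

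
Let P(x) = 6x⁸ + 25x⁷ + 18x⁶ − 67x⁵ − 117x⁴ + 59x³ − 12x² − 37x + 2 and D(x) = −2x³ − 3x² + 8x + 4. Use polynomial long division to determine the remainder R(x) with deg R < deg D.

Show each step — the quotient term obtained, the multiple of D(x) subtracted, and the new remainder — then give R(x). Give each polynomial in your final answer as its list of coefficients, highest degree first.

R = [5, -1, 6]

Step 1: lead(6x⁸ + 25x⁷ + 18x⁶ − 67x⁵ − 117x⁴ + 59x³ − 12x² − 37x + 2) ÷ lead(D) = 6x⁸ ÷ −2x³ = −3x⁵. Subtract (−3x⁵)·D = 6x⁸ + 9x⁷ − 24x⁶ − 12x⁵. Remainder: 16x⁷ + 42x⁶ − 55x⁵ − 117x⁴ + 59x³ − 12x² − 37x + 2.
Step 2: lead(16x⁷ + 42x⁶ − 55x⁵ − 117x⁴ + 59x³ − 12x² − 37x + 2) ÷ lead(D) = 16x⁷ ÷ −2x³ = −8x⁴. Subtract (−8x⁴)·D = 16x⁷ + 24x⁶ − 64x⁵ − 32x⁴. Remainder: 18x⁶ + 9x⁵ − 85x⁴ + 59x³ − 12x² − 37x + 2.
Step 3: lead(18x⁶ + 9x⁵ − 85x⁴ + 59x³ − 12x² − 37x + 2) ÷ lead(D) = 18x⁶ ÷ −2x³ = −9x³. Subtract (−9x³)·D = 18x⁶ + 27x⁵ − 72x⁴ − 36x³. Remainder: −18x⁵ − 13x⁴ + 95x³ − 12x² − 37x + 2.
Step 4: lead(−18x⁵ − 13x⁴ + 95x³ − 12x² − 37x + 2) ÷ lead(D) = −18x⁵ ÷ −2x³ = 9x². Subtract (9x²)·D = −18x⁵ − 27x⁴ + 72x³ + 36x². Remainder: 14x⁴ + 23x³ − 48x² − 37x + 2.
Step 5: lead(14x⁴ + 23x³ − 48x² − 37x + 2) ÷ lead(D) = 14x⁴ ÷ −2x³ = −7x. Subtract (−7x)·D = 14x⁴ + 21x³ − 56x² − 28x. Remainder: 2x³ + 8x² − 9x + 2.
Step 6: lead(2x³ + 8x² − 9x + 2) ÷ lead(D) = 2x³ ÷ −2x³ = −1. Subtract (−1)·D = 2x³ + 3x² − 8x − 4. Remainder: 5x² − x + 6.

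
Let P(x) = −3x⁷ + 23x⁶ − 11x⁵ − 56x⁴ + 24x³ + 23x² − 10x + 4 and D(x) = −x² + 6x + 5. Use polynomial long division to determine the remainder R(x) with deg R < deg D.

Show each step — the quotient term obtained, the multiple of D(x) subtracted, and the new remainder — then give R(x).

R(x) = 4

Step 1: lead(−3x⁷ + 23x⁶ − 11x⁵ − 56x⁴ + 24x³ + 23x² − 10x + 4) ÷ lead(D) = −3x⁷ ÷ −x² = 3x⁵. Subtract (3x⁵)·D = −3x⁷ + 18x⁶ + 15x⁵. Remainder: 5x⁶ − 26x⁵ − 56x⁴ + 24x³ + 23x² − 10x + 4.
Step 2: lead(5x⁶ − 26x⁵ − 56x⁴ + 24x³ + 23x² − 10x + 4) ÷ lead(D) = 5x⁶ ÷ −x² = −5x⁴. Subtract (−5x⁴)·D = 5x⁶ − 30x⁵ − 25x⁴. Remainder: 4x⁵ − 31x⁴ + 24x³ + 23x² − 10x + 4.
Step 3: lead(4x⁵ − 31x⁴ + 24x³ + 23x² − 10x + 4) ÷ lead(D) = 4x⁵ ÷ −x² = −4x³. Subtract (−4x³)·D = 4x⁵ − 24x⁴ − 20x³. Remainder: −7x⁴ + 44x³ + 23x² − 10x + 4.
Step 4: lead(−7x⁴ + 44x³ + 23x² − 10x + 4) ÷ lead(D) = −7x⁴ ÷ −x² = 7x². Subtract (7x²)·D = −7x⁴ + 42x³ + 35x². Remainder: 2x³ − 12x² − 10x + 4.
Step 5: lead(2x³ − 12x² − 10x + 4) ÷ lead(D) = 2x³ ÷ −x² = −2x. Subtract (−2x)·D = 2x³ − 12x² − 10x. Remainder: 4.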